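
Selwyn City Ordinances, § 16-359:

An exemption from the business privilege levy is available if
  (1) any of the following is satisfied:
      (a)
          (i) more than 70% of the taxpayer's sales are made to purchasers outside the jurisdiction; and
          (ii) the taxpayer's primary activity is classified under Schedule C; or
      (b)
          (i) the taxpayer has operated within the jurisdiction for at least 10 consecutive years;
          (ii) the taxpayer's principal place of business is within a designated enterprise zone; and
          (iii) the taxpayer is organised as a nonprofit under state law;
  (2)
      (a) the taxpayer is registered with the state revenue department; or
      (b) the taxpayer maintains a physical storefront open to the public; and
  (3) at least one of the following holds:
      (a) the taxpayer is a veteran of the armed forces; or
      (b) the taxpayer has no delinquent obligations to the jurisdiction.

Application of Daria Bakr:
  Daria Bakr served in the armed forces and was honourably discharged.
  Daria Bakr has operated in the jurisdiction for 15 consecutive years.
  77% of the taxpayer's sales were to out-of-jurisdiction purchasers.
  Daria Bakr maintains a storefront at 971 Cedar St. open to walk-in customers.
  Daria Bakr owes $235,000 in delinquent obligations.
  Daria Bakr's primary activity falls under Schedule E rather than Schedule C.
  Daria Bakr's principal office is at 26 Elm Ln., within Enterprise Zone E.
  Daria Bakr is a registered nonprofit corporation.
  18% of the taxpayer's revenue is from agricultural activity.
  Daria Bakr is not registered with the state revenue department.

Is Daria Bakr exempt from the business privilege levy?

Yes — exempt.

(i) >70% out-of-jur. sales — holds.
(ii) Schedule C activity — not satisfied.
(a): T AND F → false.
(i) ≥ 10 yrs in jurisdiction — holds.
(ii) in enterprise zone — met.
(iii) nonprofit — satisfied.
So (b) is satisfied (T AND T AND T).
So (1) is satisfied (F OR T).
(a) state-registered — fails.
(b) has storefront — satisfied.
So (2) is satisfied (F OR T).
(a) veteran — satisfied.
(b) no delinquency — fails.
(3) = T OR F = true.
Overall = T AND T AND T = true.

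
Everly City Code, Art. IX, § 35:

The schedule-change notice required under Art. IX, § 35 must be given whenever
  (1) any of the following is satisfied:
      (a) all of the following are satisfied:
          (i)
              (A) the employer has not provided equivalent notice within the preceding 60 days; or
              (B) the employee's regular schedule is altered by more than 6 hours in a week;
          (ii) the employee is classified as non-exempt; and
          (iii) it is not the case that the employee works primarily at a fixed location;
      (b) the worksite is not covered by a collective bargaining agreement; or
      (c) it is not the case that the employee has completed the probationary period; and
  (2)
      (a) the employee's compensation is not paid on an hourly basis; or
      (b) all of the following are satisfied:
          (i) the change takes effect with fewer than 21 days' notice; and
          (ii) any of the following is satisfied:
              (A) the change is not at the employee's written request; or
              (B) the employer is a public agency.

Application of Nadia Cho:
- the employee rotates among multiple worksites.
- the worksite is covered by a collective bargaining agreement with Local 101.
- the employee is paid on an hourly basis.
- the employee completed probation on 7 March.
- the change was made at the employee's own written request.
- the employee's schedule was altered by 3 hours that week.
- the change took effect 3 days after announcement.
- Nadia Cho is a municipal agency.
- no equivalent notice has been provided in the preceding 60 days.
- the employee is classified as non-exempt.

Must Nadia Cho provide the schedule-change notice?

(A) no recent notice — satisfied.
(B) schedule shift > 6h — fails.
So (i) is satisfied (T OR F).
(ii) non-exempt — met.
(iii) not (fixed location) — satisfied.
(a) = T AND T AND T = true.
(b) no CBA — not met.
(c) not (past probation) — not satisfied.
(1) = T OR F OR F = true.
(a) not (hourly-paid) — fails.
(i) < 21 days' notice — met.
(A) not employee-requested — not satisfied.
(B) public agency — satisfied.
(ii): F OR T → true.
(b) = T AND T = true.
So (2) is satisfied (F OR T).
Overall = T AND T = true.

Yes — required.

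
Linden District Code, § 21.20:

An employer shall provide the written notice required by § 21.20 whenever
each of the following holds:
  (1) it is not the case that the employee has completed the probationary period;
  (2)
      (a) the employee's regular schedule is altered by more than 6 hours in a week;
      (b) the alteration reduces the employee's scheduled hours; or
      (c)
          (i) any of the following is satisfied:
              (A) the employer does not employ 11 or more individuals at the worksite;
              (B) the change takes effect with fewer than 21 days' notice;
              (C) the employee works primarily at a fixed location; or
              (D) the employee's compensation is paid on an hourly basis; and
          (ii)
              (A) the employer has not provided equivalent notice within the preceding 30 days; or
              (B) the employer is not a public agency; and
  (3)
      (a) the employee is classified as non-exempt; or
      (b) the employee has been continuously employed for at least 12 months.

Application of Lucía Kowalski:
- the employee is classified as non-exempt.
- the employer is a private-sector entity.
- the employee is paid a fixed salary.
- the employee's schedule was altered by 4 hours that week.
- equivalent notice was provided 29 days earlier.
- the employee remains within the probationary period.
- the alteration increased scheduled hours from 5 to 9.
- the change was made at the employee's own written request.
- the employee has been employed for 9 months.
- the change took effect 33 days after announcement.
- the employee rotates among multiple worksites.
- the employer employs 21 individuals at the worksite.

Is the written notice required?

(1) not (past probation) — met.
(a) schedule shift > 6h — not met.
(b) hours reduced — fails.
(A) not (≥ 11 at site) — not met.
(B) < 21 days' notice — not satisfied.
(C) fixed location — not satisfied.
(D) hourly-paid — fails.
So (i) is not satisfied (F OR F OR F OR F).
(A) no recent notice — fails.
(B) not (public agency) — satisfied.
So (ii) is satisfied (F OR T).
So (c) is not satisfied (F AND T).
So (2) is not satisfied (F OR F OR F).
(a) non-exempt — met.
(b) tenure ≥ 12 mo. — not met.
(3) = T OR F = true.
So Overall is not satisfied (T AND F AND T).

No — not required.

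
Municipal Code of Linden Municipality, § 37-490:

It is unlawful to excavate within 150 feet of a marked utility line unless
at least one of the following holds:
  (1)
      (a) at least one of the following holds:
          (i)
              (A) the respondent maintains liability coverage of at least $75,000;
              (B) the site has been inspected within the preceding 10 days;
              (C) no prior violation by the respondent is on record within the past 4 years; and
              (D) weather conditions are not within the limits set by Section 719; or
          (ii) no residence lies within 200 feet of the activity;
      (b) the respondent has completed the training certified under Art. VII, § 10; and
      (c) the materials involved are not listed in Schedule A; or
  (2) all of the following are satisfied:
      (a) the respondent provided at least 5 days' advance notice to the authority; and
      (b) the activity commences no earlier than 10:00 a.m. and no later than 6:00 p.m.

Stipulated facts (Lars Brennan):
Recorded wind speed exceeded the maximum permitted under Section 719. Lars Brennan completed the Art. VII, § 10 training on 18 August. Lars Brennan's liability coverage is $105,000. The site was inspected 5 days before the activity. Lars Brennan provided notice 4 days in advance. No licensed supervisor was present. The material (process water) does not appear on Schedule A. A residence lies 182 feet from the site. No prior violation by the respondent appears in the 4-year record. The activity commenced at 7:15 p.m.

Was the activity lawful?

Yes — lawful.

(A) coverage ≥ $75,000 — satisfied.
(B) site inspected — holds.
(C) no prior violation — holds.
(D) not (weather ok) — met.
So (i) is satisfied (T AND T AND T AND T).
(ii) no residence in 200 ft — not satisfied.
(a) = T OR F = true.
(b) training certified — met.
(c) not (Schedule A material) — met.
So (1) is satisfied (T AND T AND T).
(a) ≥5 days' notice — not met.
(b) start within hours — not satisfied.
So (2) is not satisfied (F AND F).
So Overall is satisfied (T OR F).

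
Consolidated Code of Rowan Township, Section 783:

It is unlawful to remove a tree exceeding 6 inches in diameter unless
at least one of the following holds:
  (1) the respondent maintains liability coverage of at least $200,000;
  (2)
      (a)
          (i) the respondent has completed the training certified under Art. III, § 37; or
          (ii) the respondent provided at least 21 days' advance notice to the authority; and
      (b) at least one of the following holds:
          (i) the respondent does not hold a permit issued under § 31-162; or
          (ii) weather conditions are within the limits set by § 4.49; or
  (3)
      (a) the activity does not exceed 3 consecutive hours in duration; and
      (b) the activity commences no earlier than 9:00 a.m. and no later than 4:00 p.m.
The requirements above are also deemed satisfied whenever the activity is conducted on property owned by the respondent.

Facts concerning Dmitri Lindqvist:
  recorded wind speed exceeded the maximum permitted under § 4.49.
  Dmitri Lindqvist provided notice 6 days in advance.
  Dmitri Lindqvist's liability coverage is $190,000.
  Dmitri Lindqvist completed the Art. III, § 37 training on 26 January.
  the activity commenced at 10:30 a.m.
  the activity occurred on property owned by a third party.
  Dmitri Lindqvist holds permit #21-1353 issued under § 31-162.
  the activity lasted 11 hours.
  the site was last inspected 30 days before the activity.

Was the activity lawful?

No — unlawful.

(1) coverage ≥ $200,000 — not satisfied.
(i) training certified — satisfied.
(ii) ≥21 days' notice — not satisfied.
(a) = T OR F = true.
(i) not (holds permit) — not met.
(ii) weather ok — not met.
(b) = F OR F = false.
So (2) is not satisfied (T AND F).
(a) ≤ 3 hrs duration — not satisfied.
(b) start within hours — met.
(3): F AND T → false.
Overall = F OR F OR F = false.
Exception (own property) — not satisfied.
Result: main false OR exception false → false.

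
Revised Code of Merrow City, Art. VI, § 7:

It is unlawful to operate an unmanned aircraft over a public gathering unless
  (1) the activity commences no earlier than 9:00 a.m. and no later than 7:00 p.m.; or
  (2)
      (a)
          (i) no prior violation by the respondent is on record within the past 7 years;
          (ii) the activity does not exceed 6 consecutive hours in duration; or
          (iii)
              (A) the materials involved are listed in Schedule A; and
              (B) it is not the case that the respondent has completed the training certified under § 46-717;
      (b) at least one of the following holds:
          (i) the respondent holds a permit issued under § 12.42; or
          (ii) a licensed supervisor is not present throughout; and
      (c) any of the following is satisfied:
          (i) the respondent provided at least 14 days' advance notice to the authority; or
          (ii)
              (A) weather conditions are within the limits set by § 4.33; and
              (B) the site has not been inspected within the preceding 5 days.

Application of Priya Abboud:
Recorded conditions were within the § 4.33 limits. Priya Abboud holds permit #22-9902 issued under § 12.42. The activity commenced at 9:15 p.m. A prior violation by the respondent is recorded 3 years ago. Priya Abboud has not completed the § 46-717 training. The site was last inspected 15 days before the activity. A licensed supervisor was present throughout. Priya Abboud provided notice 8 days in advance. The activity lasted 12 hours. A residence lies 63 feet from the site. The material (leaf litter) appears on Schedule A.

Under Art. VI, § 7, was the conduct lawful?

Yes — lawful.

(1) start within hours — not met.
(i) no prior violation — not met.
(ii) ≤ 6 hrs duration — fails.
(A) Schedule A material — satisfied.
(B) not (training certified) — met.
(iii) = T AND T = true.
(a): F OR F OR T → true.
(i) holds permit — holds.
(ii) not (supervisor present) — not satisfied.
So (b) is satisfied (T OR F).
(i) ≥14 days' notice — not satisfied.
(A) weather ok — satisfied.
(B) not (site inspected) — satisfied.
(ii): T AND T → true.
(c): F OR T → true.
(2): T AND T AND T → true.
Overall = F OR T = true.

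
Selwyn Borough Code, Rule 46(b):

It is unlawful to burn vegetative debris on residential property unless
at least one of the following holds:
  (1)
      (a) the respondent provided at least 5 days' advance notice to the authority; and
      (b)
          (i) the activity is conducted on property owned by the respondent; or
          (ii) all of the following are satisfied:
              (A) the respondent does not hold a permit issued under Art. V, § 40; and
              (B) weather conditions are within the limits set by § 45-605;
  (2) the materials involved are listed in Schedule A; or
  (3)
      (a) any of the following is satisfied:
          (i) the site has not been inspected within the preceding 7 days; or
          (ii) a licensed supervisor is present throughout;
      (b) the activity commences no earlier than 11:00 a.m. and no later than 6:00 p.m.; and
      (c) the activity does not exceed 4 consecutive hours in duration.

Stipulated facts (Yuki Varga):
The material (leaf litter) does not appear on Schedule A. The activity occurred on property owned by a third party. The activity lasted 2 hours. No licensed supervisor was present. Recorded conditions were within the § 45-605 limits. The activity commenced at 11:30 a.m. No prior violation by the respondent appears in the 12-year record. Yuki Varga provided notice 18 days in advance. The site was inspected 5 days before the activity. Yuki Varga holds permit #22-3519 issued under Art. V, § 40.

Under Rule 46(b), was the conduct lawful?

(a) ≥5 days' notice — satisfied.
(i) own property — fails.
(A) not (holds permit) — fails.
(B) weather ok — met.
(ii) = F AND T = false.
(b) = F OR F = false.
(1): T AND F → false.
(2) Schedule A material — not met.
(i) not (site inspected) — not satisfied.
(ii) supervisor present — not met.
So (a) is not satisfied (F OR F).
(b) start within hours — met.
(c) ≤ 4 hrs duration — satisfied.
(3) = F AND T AND T = false.
Overall: F OR F OR F → false.

No — unlawful.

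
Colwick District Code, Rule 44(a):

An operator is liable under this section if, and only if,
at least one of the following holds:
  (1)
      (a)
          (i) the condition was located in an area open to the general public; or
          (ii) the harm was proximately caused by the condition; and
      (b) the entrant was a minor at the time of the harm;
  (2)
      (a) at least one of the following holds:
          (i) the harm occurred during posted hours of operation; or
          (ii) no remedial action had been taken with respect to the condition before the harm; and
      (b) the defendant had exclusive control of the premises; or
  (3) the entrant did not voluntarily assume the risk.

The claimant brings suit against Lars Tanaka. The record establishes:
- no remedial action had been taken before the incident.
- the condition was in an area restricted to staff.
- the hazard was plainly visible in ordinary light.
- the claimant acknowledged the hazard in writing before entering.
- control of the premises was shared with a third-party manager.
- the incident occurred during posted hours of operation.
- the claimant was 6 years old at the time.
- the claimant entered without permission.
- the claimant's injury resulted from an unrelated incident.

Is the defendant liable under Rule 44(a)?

No — not liable.

(i) public area — fails.
(ii) proximate cause — fails.
(a): F OR F → false.
(b) entrant a minor — satisfied.
So (1) is not satisfied (F AND T).
(i) during posted hours — satisfied.
(ii) no remedial action — met.
(a): T OR T → true.
(b) exclusive control — not satisfied.
(2) = T AND F = false.
(3) no assumed risk — not met.
Overall: F OR F OR F → false.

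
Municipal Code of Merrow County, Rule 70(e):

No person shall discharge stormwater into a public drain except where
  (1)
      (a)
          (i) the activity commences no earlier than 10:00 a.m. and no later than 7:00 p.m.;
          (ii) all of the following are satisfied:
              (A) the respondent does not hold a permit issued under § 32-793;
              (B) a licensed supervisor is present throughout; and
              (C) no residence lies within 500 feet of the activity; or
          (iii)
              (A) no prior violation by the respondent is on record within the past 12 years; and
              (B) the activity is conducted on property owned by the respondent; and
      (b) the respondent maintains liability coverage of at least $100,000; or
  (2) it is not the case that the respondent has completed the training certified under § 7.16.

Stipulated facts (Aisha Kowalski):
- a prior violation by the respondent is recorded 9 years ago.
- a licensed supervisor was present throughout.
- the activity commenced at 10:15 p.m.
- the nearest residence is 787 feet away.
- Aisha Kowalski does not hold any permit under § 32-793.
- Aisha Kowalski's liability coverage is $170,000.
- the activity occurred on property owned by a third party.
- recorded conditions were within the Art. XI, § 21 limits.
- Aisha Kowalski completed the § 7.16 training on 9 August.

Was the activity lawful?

Yes — lawful.

(i) start within hours — not met.
(A) not (holds permit) — satisfied.
(B) supervisor present — satisfied.
(C) no residence in 500 ft — met.
(ii): T AND T AND T → true.
(A) no prior violation — not met.
(B) own property — not met.
So (iii) is not satisfied (F AND F).
So (a) is satisfied (F OR T OR F).
(b) coverage ≥ $100,000 — holds.
(1): T AND T → true.
(2) not (training certified) — not satisfied.
So Overall is satisfied (T OR F).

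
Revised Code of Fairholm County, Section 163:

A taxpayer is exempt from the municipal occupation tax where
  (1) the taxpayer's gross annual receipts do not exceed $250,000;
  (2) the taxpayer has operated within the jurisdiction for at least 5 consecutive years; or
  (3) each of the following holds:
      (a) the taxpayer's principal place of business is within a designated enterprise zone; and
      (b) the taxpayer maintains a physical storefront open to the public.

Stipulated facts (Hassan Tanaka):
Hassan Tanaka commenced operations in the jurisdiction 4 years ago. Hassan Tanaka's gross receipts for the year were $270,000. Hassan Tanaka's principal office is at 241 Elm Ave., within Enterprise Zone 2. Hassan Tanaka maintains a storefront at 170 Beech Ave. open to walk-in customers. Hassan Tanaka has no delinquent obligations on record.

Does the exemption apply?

Yes — exempt.

(1) receipts ≤ $250,000 — fails.
(2) ≥ 5 yrs in jurisdiction — not met.
(a) in enterprise zone — satisfied.
(b) has storefront — holds.
(3) = T AND T = true.
Overall = F OR F OR T = true.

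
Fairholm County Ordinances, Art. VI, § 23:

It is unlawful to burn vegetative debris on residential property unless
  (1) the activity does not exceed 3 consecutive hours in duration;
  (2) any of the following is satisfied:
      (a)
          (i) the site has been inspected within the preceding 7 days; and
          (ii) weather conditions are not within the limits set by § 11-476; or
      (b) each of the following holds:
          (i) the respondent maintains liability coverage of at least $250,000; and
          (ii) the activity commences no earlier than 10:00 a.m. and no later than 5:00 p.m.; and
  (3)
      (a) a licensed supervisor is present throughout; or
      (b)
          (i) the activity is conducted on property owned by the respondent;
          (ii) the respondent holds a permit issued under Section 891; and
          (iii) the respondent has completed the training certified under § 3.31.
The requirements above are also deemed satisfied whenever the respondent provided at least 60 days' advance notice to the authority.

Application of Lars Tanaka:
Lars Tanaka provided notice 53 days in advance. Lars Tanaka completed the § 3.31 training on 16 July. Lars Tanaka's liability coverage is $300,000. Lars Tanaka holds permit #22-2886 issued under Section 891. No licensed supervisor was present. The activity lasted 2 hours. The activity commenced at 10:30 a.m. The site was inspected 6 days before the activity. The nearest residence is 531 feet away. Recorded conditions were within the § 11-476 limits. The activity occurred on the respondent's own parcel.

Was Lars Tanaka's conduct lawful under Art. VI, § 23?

(1) ≤ 3 hrs duration — met.
(i) site inspected — satisfied.
(ii) not (weather ok) — not met.
(a) = T AND F = false.
(i) coverage ≥ $250,000 — satisfied.
(ii) start within hours — satisfied.
So (b) is satisfied (T AND T).
(2): F OR T → true.
(a) supervisor present — not satisfied.
(i) own property — satisfied.
(ii) holds permit — met.
(iii) training certified — satisfied.
So (b) is satisfied (T AND T AND T).
(3) = F OR T = true.
So Overall is satisfied (T AND T AND T).
Exception (≥60 days' notice) — not satisfied.
Result: main true OR exception false → true.

Yes — lawful.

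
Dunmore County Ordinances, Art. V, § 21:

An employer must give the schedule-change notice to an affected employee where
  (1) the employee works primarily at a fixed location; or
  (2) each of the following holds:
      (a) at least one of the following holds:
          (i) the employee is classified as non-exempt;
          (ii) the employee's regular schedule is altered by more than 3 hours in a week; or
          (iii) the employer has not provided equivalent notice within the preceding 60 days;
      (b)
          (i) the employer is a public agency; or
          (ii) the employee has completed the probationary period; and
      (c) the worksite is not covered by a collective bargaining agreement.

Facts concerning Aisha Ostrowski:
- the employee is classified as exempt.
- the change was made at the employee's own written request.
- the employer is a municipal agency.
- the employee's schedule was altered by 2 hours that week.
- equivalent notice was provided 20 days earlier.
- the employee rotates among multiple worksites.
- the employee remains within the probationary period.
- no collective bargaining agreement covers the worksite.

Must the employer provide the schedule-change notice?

No — not required.

(1) fixed location — not met.
(i) non-exempt — fails.
(ii) schedule shift > 3h — not satisfied.
(iii) no recent notice — not met.
So (a) is not satisfied (F OR F OR F).
(i) public agency — satisfied.
(ii) past probation — not met.
(b) = T OR F = true.
(c) no CBA — satisfied.
(2) = F AND T AND T = false.
Overall: F OR F → false.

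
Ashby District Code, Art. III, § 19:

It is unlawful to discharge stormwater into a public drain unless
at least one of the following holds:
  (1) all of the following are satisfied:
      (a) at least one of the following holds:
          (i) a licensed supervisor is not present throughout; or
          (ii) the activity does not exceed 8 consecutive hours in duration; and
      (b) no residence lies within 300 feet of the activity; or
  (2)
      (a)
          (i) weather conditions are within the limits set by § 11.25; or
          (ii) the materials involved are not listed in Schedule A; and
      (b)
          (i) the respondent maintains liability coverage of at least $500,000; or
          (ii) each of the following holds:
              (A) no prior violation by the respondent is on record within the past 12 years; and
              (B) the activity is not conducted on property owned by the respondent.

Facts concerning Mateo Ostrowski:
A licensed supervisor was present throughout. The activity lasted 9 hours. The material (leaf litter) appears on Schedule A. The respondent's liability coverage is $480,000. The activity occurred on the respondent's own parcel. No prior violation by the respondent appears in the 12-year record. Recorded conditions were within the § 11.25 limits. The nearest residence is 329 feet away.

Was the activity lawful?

(i) not (supervisor present) — not satisfied.
(ii) ≤ 8 hrs duration — fails.
(a) = F OR F = false.
(b) no residence in 300 ft — holds.
So (1) is not satisfied (F AND T).
(i) weather ok — holds.
(ii) not (Schedule A material) — not satisfied.
So (a) is satisfied (T OR F).
(i) coverage ≥ $500,000 — not satisfied.
(A) no prior violation — satisfied.
(B) not (own property) — not met.
So (ii) is not satisfied (T AND F).
(b) = F OR F = false.
(2) = T AND F = false.
So Overall is not satisfied (F OR F).

No — unlawful.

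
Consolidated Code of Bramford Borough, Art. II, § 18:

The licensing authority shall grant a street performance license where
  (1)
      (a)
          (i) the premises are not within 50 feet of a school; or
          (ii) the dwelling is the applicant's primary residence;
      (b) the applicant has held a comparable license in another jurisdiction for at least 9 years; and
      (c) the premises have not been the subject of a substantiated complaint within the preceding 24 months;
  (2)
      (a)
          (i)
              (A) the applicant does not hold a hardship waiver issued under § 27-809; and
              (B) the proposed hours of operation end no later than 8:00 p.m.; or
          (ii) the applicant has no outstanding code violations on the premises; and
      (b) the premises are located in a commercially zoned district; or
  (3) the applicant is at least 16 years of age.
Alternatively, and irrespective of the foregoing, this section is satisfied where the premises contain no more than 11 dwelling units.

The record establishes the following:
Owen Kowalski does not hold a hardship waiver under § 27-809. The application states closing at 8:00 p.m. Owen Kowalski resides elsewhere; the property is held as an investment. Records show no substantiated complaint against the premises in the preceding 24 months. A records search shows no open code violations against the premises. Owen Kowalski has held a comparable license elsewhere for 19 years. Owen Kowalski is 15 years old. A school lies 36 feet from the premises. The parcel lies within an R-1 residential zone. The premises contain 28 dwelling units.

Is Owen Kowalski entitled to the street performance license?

No — denied.

(i) ≥50 ft from school — fails.
(ii) primary residence — fails.
(a): F OR F → false.
(b) prior license ≥ 9 yr — holds.
(c) no complaint in 24 mo. — holds.
(1): F AND T AND T → false.
(A) not (hardship waiver) — met.
(B) closes by 8 p.m. — holds.
(i): T AND T → true.
(ii) no code violations — met.
(a): T OR T → true.
(b) commercially zoned — fails.
(2): T AND F → false.
(3) age ≥ 16 — not satisfied.
So Overall is not satisfied (F OR F OR F).
Exception (≤ 11 units) — not satisfied.
Result: main false OR exception false → false.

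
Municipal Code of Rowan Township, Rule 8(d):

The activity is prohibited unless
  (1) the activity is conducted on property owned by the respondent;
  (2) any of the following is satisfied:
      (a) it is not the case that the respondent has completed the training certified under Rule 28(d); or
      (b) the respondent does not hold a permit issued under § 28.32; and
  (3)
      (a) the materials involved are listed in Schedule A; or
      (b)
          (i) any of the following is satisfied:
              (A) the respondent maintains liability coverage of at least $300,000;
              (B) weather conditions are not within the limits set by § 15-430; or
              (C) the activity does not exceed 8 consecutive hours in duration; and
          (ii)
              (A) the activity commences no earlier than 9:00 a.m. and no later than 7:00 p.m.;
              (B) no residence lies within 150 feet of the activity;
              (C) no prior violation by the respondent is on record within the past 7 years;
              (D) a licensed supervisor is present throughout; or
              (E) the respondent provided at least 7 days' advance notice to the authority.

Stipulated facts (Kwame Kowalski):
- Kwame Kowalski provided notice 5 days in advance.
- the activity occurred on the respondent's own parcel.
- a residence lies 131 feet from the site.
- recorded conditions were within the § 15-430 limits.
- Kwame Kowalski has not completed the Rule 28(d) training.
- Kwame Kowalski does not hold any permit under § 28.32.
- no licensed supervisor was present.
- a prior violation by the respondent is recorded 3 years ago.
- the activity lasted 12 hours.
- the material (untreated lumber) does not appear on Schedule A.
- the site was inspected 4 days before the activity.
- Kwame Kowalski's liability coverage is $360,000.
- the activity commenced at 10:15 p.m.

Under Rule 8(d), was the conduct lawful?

(1) own property — satisfied.
(a) not (training certified) — holds.
(b) not (holds permit) — holds.
(2): T OR T → true.
(a) Schedule A material — not met.
(A) coverage ≥ $300,000 — holds.
(B) not (weather ok) — not met.
(C) ≤ 8 hrs duration — not satisfied.
(i) = T OR F OR F = true.
(A) start within hours — not met.
(B) no residence in 150 ft — not satisfied.
(C) no prior violation — not met.
(D) supervisor present — not satisfied.
(E) ≥7 days' notice — not met.
(ii): F OR F OR F OR F OR F → false.
(b): T AND F → false.
(3) = F OR F = false.
Overall = T AND T AND F = false.

No — unlawful.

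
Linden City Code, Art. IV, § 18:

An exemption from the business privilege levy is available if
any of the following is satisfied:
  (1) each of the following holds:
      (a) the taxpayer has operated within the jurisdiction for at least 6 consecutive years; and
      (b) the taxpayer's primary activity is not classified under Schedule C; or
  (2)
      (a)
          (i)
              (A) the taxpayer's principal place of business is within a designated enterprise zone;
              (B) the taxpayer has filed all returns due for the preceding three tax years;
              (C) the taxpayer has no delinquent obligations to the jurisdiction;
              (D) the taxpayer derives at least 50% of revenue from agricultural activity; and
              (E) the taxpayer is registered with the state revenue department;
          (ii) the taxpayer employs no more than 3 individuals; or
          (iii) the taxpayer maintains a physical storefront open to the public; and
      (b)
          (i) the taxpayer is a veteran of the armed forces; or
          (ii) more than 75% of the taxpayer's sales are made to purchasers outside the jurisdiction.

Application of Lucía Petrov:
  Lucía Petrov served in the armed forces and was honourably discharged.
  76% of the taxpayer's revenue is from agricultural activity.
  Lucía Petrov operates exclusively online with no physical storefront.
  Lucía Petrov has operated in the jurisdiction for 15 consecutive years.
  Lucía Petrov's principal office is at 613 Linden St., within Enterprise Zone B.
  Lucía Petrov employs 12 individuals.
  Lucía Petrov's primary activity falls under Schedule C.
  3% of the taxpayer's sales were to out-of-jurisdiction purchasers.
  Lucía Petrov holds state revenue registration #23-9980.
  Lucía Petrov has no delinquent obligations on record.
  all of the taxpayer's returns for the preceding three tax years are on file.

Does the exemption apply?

(a) ≥ 6 yrs in jurisdiction — satisfied.
(b) not (Schedule C activity) — not satisfied.
(1): T AND F → false.
(A) in enterprise zone — met.
(B) returns current — met.
(C) no delinquency — met.
(D) ≥50% agricultural — holds.
(E) state-registered — satisfied.
So (i) is satisfied (T AND T AND T AND T AND T).
(ii) ≤ 3 employees — not met.
(iii) has storefront — fails.
So (a) is satisfied (T OR F OR F).
(i) veteran — holds.
(ii) >75% out-of-jur. sales — not satisfied.
(b) = T OR F = true.
So (2) is satisfied (T AND T).
Overall: F OR T → true.

Yes — exempt.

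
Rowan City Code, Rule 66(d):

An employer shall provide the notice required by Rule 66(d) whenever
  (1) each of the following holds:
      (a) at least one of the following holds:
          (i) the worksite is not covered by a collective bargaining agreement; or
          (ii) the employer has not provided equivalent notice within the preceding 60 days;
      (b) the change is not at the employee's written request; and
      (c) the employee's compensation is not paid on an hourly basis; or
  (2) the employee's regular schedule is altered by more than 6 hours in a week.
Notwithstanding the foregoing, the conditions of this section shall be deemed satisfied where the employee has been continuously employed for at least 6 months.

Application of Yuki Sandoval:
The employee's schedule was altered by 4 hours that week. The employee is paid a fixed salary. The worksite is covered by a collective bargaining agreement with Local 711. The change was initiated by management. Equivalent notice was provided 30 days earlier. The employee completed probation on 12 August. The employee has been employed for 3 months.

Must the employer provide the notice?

No — not required.

(i) no CBA — not met.
(ii) no recent notice — fails.
So (a) is not satisfied (F OR F).
(b) not employee-requested — satisfied.
(c) not (hourly-paid) — satisfied.
(1) = F AND T AND T = false.
(2) schedule shift > 6h — not met.
Overall = F OR F = false.
Exception (tenure ≥ 6 mo.) — not satisfied.
Result: main false OR exception false → false.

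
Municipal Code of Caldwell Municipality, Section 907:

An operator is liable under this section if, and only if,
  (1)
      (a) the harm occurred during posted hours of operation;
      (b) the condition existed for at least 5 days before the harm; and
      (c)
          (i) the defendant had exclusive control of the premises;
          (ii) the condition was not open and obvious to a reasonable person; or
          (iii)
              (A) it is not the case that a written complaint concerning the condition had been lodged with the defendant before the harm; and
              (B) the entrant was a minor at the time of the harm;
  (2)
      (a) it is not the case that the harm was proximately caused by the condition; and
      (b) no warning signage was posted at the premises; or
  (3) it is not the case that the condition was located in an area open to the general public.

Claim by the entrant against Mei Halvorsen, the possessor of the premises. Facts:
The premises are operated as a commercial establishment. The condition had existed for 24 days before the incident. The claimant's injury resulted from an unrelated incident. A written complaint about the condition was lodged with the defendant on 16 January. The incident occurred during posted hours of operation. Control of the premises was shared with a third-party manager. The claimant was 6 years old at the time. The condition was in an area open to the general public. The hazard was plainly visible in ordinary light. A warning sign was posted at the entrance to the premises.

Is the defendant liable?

(a) during posted hours — met.
(b) condition ≥5 days old — satisfied.
(i) exclusive control — not met.
(ii) not open/obvious — fails.
(A) not (complaint lodged) — fails.
(B) entrant a minor — met.
(iii) = F AND T = false.
(c): F OR F OR F → false.
(1): T AND T AND F → false.
(a) not (proximate cause) — holds.
(b) no signage posted — not satisfied.
So (2) is not satisfied (T AND F).
(3) not (public area) — not met.
So Overall is not satisfied (F OR F OR F).

No — not liable.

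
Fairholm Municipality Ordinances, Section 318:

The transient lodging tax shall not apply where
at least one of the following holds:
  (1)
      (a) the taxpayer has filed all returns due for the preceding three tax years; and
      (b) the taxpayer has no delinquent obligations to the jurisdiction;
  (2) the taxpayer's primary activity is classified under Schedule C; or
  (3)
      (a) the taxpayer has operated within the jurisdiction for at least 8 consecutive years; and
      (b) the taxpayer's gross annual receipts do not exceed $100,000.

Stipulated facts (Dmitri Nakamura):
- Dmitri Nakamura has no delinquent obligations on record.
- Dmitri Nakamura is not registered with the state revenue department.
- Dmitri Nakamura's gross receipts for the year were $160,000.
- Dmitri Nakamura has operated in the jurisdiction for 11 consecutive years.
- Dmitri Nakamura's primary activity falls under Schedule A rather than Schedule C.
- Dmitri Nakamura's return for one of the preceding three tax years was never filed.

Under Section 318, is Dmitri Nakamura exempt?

(a) returns current — fails.
(b) no delinquency — holds.
(1): F AND T → false.
(2) Schedule C activity — fails.
(a) ≥ 8 yrs in jurisdiction — holds.
(b) receipts ≤ $100,000 — not met.
(3) = T AND F = false.
So Overall is not satisfied (F OR F OR F).

No — not exempt.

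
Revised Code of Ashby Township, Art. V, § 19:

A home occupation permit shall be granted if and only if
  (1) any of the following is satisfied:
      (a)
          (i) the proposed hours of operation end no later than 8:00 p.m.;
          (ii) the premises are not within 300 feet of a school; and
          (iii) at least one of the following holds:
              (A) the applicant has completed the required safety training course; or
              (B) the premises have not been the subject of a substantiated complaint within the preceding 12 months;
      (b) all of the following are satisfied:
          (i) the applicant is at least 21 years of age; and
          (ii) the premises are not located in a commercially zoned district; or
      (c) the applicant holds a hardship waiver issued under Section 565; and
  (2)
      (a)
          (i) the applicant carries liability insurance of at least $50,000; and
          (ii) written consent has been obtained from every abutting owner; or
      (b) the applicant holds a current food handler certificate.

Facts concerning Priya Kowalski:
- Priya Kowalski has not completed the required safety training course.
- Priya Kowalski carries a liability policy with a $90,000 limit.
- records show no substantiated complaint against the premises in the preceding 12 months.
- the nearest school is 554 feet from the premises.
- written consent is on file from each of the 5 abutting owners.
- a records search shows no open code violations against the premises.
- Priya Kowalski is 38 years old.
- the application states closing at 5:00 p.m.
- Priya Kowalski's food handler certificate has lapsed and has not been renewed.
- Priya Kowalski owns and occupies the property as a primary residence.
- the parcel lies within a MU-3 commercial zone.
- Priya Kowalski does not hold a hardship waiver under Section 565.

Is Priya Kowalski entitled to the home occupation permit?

(i) closes by 8 p.m. — satisfied.
(ii) ≥300 ft from school — holds.
(A) safety training — not met.
(B) no complaint in 12 mo. — satisfied.
(iii): F OR T → true.
(a) = T AND T AND T = true.
(i) age ≥ 21 — satisfied.
(ii) not (commercially zoned) — not satisfied.
So (b) is not satisfied (T AND F).
(c) hardship waiver — not met.
(1) = T OR F OR F = true.
(i) insurance ≥ $50,000 — holds.
(ii) all abutters consent — met.
So (a) is satisfied (T AND T).
(b) food handler cert. — fails.
So (2) is satisfied (T OR F).
Overall: T AND T → true.

Yes — granted.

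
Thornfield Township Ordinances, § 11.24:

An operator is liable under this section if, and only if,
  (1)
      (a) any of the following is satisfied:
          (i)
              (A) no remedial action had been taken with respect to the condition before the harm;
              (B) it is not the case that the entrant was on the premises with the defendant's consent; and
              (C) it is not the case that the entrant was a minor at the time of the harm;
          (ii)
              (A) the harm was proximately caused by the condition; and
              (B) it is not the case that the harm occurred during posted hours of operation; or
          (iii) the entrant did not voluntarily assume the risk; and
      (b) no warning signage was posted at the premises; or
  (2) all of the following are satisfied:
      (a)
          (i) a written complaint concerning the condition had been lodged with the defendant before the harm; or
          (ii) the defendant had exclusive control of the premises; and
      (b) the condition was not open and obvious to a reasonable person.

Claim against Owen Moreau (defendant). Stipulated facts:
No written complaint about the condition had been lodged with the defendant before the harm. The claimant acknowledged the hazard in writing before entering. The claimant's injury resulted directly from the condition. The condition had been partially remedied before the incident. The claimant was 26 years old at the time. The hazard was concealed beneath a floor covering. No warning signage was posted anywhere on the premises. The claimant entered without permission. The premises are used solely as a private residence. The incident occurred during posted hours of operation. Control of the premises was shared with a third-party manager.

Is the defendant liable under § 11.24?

No — not liable.

(A) no remedial action — fails.
(B) not (consent to enter) — holds.
(C) not (entrant a minor) — met.
So (i) is not satisfied (F AND T AND T).
(A) proximate cause — met.
(B) not (during posted hours) — fails.
(ii): T AND F → false.
(iii) no assumed risk — not satisfied.
(a): F OR F OR F → false.
(b) no signage posted — holds.
(1) = F AND T = false.
(i) complaint lodged — fails.
(ii) exclusive control — fails.
So (a) is not satisfied (F OR F).
(b) not open/obvious — satisfied.
(2): F AND T → false.
Overall: F OR F → false.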